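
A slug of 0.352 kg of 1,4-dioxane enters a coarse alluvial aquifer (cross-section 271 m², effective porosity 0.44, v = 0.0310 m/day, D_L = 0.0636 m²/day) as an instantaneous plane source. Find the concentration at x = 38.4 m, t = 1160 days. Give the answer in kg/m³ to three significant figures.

For an instantaneous plane source, C(x,t) = M/(n_e·A·√(4πDt)) · exp(−(x−vt)²/(4Dt)), with n_e·A the pore (flow) area.
Plume center vt = 0.0310 × 1160 = 35.96 m, so the well at 38.4 m is 2.44 m downgradient of the peak.
√(4πDt) = 30.45 m, giving peak height M/(n_e·A·√(4πDt)) = 0.352/(0.44 × 271 × 30.45) = 9.695e-05 kg/m³.
(x−vt)²/(4Dt) = (2.44)²/(4 × 0.0636 × 1160) = 0.02017; exp(−0.02017) = 0.9800.
C = 9.695e-05 × 0.9800 = 9.50e-05 kg/m³.

9.50e-05 kg/m³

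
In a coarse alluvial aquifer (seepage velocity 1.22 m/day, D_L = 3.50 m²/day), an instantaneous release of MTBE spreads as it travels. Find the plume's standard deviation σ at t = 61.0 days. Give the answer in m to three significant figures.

Dispersive spreading gives a Gaussian with σ² = 2Dt; advection only shifts the center.
σ = √(2 × 3.50 × 61.0) = 20.7 m.

20.7 m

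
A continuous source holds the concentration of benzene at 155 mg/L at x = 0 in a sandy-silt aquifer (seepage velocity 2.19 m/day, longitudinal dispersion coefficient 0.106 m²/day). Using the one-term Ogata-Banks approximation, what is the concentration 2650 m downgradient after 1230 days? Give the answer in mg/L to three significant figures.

154 mg/L

For a continuous step input, C/C₀ ≈ ½·erfc((x−vt)/(2√(Dt))).
vt = 2.19 × 1230 = 2693.7 m and 2√(Dt) = 2√(0.106 × 1230) = 22.84 m.
Argument (x−vt)/(2√(Dt)) = (2650 − 2693.7)/22.84 = -1.913; ½·erfc(-1.913) = 0.9966.
C = 155 × 0.9966 = 154 mg/L.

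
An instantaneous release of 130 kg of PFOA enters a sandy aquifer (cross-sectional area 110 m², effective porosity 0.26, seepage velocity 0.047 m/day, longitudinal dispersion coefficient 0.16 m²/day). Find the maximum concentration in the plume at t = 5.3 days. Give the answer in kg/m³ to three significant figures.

1.39 kg/m³

The peak of an instantaneous 1D plume sits at x = vt; there the Gaussian factor is 1 and C_max = M/(n_e·A·√(4πDt)), where n_e·A is the pore area the mass is dissolved in.
√(4πDt) = √(4π × 0.16 × 5.3) = 3.264 m, so C_max = 130/(0.26 × 110 × 3.264) = 1.39 kg/m³.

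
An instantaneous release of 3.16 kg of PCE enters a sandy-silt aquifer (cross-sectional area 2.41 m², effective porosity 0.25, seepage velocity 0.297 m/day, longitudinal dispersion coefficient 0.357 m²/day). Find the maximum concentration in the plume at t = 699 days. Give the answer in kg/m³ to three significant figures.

The peak of an instantaneous 1D plume sits at x = vt; there the Gaussian factor is 1 and C_max = M/(n_e·A·√(4πDt)), where n_e·A is the pore area the mass is dissolved in.
√(4πDt) = √(4π × 0.357 × 699) = 56.00 m, so C_max = 3.16/(0.25 × 2.41 × 56.00) = 0.0937 kg/m³.

0.0937 kg/m³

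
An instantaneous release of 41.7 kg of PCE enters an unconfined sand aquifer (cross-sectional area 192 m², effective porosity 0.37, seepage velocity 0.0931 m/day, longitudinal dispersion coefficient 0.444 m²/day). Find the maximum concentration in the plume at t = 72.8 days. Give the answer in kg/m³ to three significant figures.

0.0291 kg/m³

The peak of an instantaneous 1D plume sits at x = vt; there the Gaussian factor is 1 and C_max = M/(n_e·A·√(4πDt)), where n_e·A is the pore area the mass is dissolved in.
√(4πDt) = √(4π × 0.444 × 72.8) = 20.15 m, so C_max = 41.7/(0.37 × 192 × 20.15) = 0.0291 kg/m³.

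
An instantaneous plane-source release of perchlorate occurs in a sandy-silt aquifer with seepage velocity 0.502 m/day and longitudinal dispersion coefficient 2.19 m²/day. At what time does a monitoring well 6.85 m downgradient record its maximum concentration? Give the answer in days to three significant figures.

For the 1D instantaneous-source solution, setting ∂C/∂t = 0 at fixed x gives v²t² + 2Dt − x² = 0, so t = (√(D² + v²x²) − D)/v².
√(D² + v²x²) = √(2.19² + 0.502² × 6.85²) = 4.077; v² = 0.252004.
t = (4.077 − 2.19)/0.252004 = 7.49 days (vs. the pure-advection estimate x/v = 13.6 d).

7.49 days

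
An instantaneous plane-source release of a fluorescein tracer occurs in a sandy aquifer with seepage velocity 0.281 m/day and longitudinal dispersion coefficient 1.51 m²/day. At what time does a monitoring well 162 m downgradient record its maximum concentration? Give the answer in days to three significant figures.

558 days

For the 1D instantaneous-source solution, setting ∂C/∂t = 0 at fixed x gives v²t² + 2Dt − x² = 0, so t = (√(D² + v²x²) − D)/v².
√(D² + v²x²) = √(1.51² + 0.281² × 162²) = 45.55; v² = 0.078961.
t = (45.55 − 1.51)/0.078961 = 558 days (vs. the pure-advection estimate x/v = 577 d).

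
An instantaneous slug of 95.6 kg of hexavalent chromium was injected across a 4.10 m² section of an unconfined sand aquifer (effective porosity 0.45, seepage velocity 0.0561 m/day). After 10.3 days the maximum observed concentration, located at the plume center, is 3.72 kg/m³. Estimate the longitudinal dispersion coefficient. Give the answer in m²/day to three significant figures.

At the plume center C_max = M/(n_e·A·√(4πDt)), so D = M²/(4πt·(n_e·A·C_max)²).
n_e·A·C_max = 0.45 × 4.10 × 3.72 = 6.863 kg/m.
D = 95.6²/(4π × 10.3 × 6.863²) = 1.50 m²/day.

1.50 m²/day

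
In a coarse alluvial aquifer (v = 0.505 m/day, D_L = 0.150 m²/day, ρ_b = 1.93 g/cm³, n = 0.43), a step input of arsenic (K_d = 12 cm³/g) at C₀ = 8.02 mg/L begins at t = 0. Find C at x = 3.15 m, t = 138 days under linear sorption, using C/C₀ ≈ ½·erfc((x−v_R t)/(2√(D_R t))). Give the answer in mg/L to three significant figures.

Retardation factor R = 1 + ρ_b·K_d/n = 1 + 1.93 × 12/0.43 = 54.86.
Sorption retards both mechanisms: v_R = v/R = 0.009205 m/day, D_R = D/R = 0.002734 m²/day.
v_R·t = 0.009205 × 138 = 1.27029 m; 2√(D_R t) = 1.228 m; argument = (3.15 − 1.27029)/1.228 = 1.531.
C = C₀ × ½·erfc(1.531) = 8.02 × 0.01519 = 0.122 mg/L.

0.122 mg/L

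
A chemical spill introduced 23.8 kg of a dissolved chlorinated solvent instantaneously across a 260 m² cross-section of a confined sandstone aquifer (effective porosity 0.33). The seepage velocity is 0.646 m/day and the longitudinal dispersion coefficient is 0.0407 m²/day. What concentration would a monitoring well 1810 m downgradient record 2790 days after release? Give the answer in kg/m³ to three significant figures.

For an instantaneous plane source, C(x,t) = M/(n_e·A·√(4πDt)) · exp(−(x−vt)²/(4Dt)), with n_e·A the pore (flow) area.
Plume center vt = 0.646 × 2790 = 1802.34 m, so the well at 1810 m is 7.66 m downgradient of the peak.
√(4πDt) = 37.77 m, giving peak height M/(n_e·A·√(4πDt)) = 23.8/(0.33 × 260 × 37.77) = 0.007344 kg/m³.
(x−vt)²/(4Dt) = (7.66)²/(4 × 0.0407 × 2790) = 0.1292; exp(−0.1292) = 0.8788.
C = 0.007344 × 0.8788 = 0.00645 kg/m³.

0.00645 kg/m³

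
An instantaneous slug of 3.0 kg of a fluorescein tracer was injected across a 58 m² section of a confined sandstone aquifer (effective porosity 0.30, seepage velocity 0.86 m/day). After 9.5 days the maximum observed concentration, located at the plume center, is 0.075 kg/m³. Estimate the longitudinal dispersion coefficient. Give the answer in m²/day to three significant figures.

At the plume center C_max = M/(n_e·A·√(4πDt)), so D = M²/(4πt·(n_e·A·C_max)²).
n_e·A·C_max = 0.30 × 58 × 0.075 = 1.305 kg/m.
D = 3.0²/(4π × 9.5 × 1.305²) = 0.0443 m²/day.

0.0443 m²/day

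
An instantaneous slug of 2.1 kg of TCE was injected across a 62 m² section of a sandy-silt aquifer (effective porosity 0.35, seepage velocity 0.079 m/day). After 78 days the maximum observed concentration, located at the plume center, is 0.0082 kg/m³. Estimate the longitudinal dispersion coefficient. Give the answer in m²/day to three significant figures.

At the plume center C_max = M/(n_e·A·√(4πDt)), so D = M²/(4πt·(n_e·A·C_max)²).
n_e·A·C_max = 0.35 × 62 × 0.0082 = 0.1779 kg/m.
D = 2.1²/(4π × 78 × 0.1779²) = 0.142 m²/day.

0.142 m²/day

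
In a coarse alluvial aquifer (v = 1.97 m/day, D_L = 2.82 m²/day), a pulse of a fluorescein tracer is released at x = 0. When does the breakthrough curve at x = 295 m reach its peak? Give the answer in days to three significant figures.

149 days

For the 1D instantaneous-source solution, setting ∂C/∂t = 0 at fixed x gives v²t² + 2Dt − x² = 0, so t = (√(D² + v²x²) − D)/v².
√(D² + v²x²) = √(2.82² + 1.97² × 295²) = 581.2; v² = 3.8809.
t = (581.2 − 2.82)/3.8809 = 149 days (vs. the pure-advection estimate x/v = 150 d).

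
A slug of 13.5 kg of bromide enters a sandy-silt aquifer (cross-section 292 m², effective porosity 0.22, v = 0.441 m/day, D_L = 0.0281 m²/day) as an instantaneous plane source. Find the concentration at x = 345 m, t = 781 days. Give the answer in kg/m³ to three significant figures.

0.0126 kg/m³

For an instantaneous plane source, C(x,t) = M/(n_e·A·√(4πDt)) · exp(−(x−vt)²/(4Dt)), with n_e·A the pore (flow) area.
Plume center vt = 0.441 × 781 = 344.421 m, so the well at 345 m is 0.579 m downgradient of the peak.
√(4πDt) = 16.61 m, giving peak height M/(n_e·A·√(4πDt)) = 13.5/(0.22 × 292 × 16.61) = 0.01265 kg/m³.
(x−vt)²/(4Dt) = (0.579)²/(4 × 0.0281 × 781) = 0.003819; exp(−0.003819) = 0.9962.
C = 0.01265 × 0.9962 = 0.0126 kg/m³.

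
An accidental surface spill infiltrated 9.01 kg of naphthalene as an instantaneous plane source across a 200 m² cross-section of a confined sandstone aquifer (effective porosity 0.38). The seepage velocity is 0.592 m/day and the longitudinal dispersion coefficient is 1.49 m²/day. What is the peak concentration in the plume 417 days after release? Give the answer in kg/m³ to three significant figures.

0.00134 kg/m³

The peak of an instantaneous 1D plume sits at x = vt; there the Gaussian factor is 1 and C_max = M/(n_e·A·√(4πDt)), where n_e·A is the pore area the mass is dissolved in.
√(4πDt) = √(4π × 1.49 × 417) = 88.36 m, so C_max = 9.01/(0.38 × 200 × 88.36) = 0.00134 kg/m³.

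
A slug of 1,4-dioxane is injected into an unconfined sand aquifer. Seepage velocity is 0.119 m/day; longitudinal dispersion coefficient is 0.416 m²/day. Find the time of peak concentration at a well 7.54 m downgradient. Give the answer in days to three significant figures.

40.5 days

For the 1D instantaneous-source solution, setting ∂C/∂t = 0 at fixed x gives v²t² + 2Dt − x² = 0, so t = (√(D² + v²x²) − D)/v².
√(D² + v²x²) = √(0.416² + 0.119² × 7.54²) = 0.9890; v² = 0.014161.
t = (0.9890 − 0.416)/0.014161 = 40.5 days (vs. the pure-advection estimate x/v = 63.4 d).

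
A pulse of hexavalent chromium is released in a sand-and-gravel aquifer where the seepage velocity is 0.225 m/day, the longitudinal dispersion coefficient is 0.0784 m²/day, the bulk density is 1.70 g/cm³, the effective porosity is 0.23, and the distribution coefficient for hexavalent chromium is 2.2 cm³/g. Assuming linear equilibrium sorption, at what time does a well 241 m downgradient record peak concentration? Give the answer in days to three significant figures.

Retardation factor R = 1 + ρ_b·K_d/n = 1 + 1.70 × 2.2/0.23 = 17.26.
Sorption retards both mechanisms: v_R = v/R = 0.01304 m/day, D_R = D/R = 0.004542 m²/day.
Peak time from v_R²t² + 2D_R t − x² = 0: t = (√(D_R² + v_R²x²) − D_R)/v_R².
√(D_R² + v_R²x²) = √(0.004542² + 0.01304² × 241²) = 3.143; v_R² = 0.0001700.
t = (3.143 − 0.004542)/0.0001700 = 18500 days.

18500 days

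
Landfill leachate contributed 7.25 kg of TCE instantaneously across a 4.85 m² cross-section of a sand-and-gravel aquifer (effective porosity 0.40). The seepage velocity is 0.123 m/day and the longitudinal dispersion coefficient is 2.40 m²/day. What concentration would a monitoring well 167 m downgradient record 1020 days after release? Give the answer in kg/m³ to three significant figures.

For an instantaneous plane source, C(x,t) = M/(n_e·A·√(4πDt)) · exp(−(x−vt)²/(4Dt)), with n_e·A the pore (flow) area.
Plume center vt = 0.123 × 1020 = 125.46 m, so the well at 167 m is 41.54 m downgradient of the peak.
√(4πDt) = 175.4 m, giving peak height M/(n_e·A·√(4πDt)) = 7.25/(0.40 × 4.85 × 175.4) = 0.02131 kg/m³.
(x−vt)²/(4Dt) = (41.54)²/(4 × 2.40 × 1020) = 0.1762; exp(−0.1762) = 0.8385.
C = 0.02131 × 0.8385 = 0.0179 kg/m³.

0.0179 kg/m³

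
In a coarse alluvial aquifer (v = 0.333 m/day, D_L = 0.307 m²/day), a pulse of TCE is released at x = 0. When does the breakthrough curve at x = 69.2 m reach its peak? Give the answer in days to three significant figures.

205 days

For the 1D instantaneous-source solution, setting ∂C/∂t = 0 at fixed x gives v²t² + 2Dt − x² = 0, so t = (√(D² + v²x²) − D)/v².
√(D² + v²x²) = √(0.307² + 0.333² × 69.2²) = 23.05; v² = 0.110889.
t = (23.05 − 0.307)/0.110889 = 205 days (vs. the pure-advection estimate x/v = 208 d).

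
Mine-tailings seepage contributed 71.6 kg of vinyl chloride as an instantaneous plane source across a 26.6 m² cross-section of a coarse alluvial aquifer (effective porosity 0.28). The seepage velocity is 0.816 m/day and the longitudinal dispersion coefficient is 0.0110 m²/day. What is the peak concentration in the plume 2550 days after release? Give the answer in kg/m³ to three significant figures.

0.512 kg/m³

The peak of an instantaneous 1D plume sits at x = vt; there the Gaussian factor is 1 and C_max = M/(n_e·A·√(4πDt)), where n_e·A is the pore area the mass is dissolved in.
√(4πDt) = √(4π × 0.0110 × 2550) = 18.77 m, so C_max = 71.6/(0.28 × 26.6 × 18.77) = 0.512 kg/m³.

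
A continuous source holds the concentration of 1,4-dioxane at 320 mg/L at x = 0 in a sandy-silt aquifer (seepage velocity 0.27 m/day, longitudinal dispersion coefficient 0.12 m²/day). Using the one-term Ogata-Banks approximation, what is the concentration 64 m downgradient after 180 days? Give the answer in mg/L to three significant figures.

For a continuous step input, C/C₀ ≈ ½·erfc((x−vt)/(2√(Dt))).
vt = 0.27 × 180 = 48.6 m and 2√(Dt) = 2√(0.12 × 180) = 9.295 m.
Argument (x−vt)/(2√(Dt)) = (64 − 48.6)/9.295 = 1.657; ½·erfc(1.657) = 0.009556.
C = 320 × 0.009556 = 3.06 mg/L.

3.06 mg/L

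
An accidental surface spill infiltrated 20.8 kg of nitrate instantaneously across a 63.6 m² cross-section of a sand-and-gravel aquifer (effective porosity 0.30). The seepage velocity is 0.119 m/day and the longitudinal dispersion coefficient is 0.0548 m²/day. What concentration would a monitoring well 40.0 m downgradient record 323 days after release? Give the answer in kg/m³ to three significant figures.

For an instantaneous plane source, C(x,t) = M/(n_e·A·√(4πDt)) · exp(−(x−vt)²/(4Dt)), with n_e·A the pore (flow) area.
Plume center vt = 0.119 × 323 = 38.437 m, so the well at 40.0 m is 1.563 m downgradient of the peak.
√(4πDt) = 14.91 m, giving peak height M/(n_e·A·√(4πDt)) = 20.8/(0.30 × 63.6 × 14.91) = 0.07312 kg/m³.
(x−vt)²/(4Dt) = (1.563)²/(4 × 0.0548 × 323) = 0.03450; exp(−0.03450) = 0.9661.
C = 0.07312 × 0.9661 = 0.0706 kg/m³.

0.0706 kg/m³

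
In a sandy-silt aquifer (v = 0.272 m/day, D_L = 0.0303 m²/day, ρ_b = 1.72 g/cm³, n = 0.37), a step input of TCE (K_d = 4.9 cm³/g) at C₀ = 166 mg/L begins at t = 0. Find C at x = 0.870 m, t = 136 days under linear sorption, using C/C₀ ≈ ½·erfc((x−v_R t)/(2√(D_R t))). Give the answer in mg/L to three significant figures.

146 mg/L

Retardation factor R = 1 + ρ_b·K_d/n = 1 + 1.72 × 4.9/0.37 = 23.78.
Sorption retards both mechanisms: v_R = v/R = 0.01144 m/day, D_R = D/R = 0.001274 m²/day.
v_R·t = 0.01144 × 136 = 1.55584 m; 2√(D_R t) = 0.8325 m; argument = (0.870 − 1.55584)/0.8325 = -0.8238.
C = C₀ × ½·erfc(-0.8238) = 166 × 0.8780 = 146 mg/L.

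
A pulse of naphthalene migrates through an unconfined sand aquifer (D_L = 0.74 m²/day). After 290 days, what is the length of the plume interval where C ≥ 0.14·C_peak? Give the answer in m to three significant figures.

The plume is Gaussian with σ = √(2Dt) = √(2 × 0.74 × 290) = 20.72 m.
C/C_peak = exp(−Δx²/(2σ²)) = 0.14 ⇒ Δx = σ·√(−2 ln 0.14) = 20.72 × 1.983 = 41.09 m.
Width = 2Δx = 82.2 m.

82.2 m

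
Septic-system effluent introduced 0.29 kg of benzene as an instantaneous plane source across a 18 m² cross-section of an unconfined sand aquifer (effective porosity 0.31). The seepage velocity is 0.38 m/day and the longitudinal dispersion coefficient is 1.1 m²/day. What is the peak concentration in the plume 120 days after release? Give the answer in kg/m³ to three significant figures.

The peak of an instantaneous 1D plume sits at x = vt; there the Gaussian factor is 1 and C_max = M/(n_e·A·√(4πDt)), where n_e·A is the pore area the mass is dissolved in.
√(4πDt) = √(4π × 1.1 × 120) = 40.73 m, so C_max = 0.29/(0.31 × 18 × 40.73) = 0.00128 kg/m³.

0.00128 kg/m³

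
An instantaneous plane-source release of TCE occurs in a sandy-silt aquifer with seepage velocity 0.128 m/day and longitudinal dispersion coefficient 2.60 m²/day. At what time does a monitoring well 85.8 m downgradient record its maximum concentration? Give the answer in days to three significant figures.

For the 1D instantaneous-source solution, setting ∂C/∂t = 0 at fixed x gives v²t² + 2Dt − x² = 0, so t = (√(D² + v²x²) − D)/v².
√(D² + v²x²) = √(2.60² + 0.128² × 85.8²) = 11.29; v² = 0.016384.
t = (11.29 − 2.60)/0.016384 = 530 days (vs. the pure-advection estimate x/v = 670 d).

530 days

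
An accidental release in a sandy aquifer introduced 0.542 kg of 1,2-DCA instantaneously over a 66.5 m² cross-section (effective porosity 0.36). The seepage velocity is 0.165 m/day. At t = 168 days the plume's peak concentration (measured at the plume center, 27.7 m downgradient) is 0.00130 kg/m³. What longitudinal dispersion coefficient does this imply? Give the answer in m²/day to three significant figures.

At the plume center C_max = M/(n_e·A·√(4πDt)), so D = M²/(4πt·(n_e·A·C_max)²).
n_e·A·C_max = 0.36 × 66.5 × 0.00130 = 0.03112 kg/m.
D = 0.542²/(4π × 168 × 0.03112²) = 0.144 m²/day.

0.144 m²/day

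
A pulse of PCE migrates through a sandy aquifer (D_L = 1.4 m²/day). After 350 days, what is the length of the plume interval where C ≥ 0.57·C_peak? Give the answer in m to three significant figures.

66.4 m

The plume is Gaussian with σ = √(2Dt) = √(2 × 1.4 × 350) = 31.30 m.
C/C_peak = exp(−Δx²/(2σ²)) = 0.57 ⇒ Δx = σ·√(−2 ln 0.57) = 31.30 × 1.060 = 33.18 m.
Width = 2Δx = 66.4 m.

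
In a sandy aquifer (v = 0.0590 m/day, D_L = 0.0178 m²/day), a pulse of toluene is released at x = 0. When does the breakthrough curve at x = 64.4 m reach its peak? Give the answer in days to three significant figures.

For the 1D instantaneous-source solution, setting ∂C/∂t = 0 at fixed x gives v²t² + 2Dt − x² = 0, so t = (√(D² + v²x²) − D)/v².
√(D² + v²x²) = √(0.0178² + 0.0590² × 64.4²) = 3.800; v² = 0.003481.
t = (3.800 − 0.0178)/0.003481 = 1090 days (vs. the pure-advection estimate x/v = 1090 d).

1090 days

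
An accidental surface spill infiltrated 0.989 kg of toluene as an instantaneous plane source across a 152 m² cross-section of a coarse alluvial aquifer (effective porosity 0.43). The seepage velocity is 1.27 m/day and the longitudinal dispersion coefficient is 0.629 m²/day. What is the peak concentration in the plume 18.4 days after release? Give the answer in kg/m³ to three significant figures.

0.00125 kg/m³

The peak of an instantaneous 1D plume sits at x = vt; there the Gaussian factor is 1 and C_max = M/(n_e·A·√(4πDt)), where n_e·A is the pore area the mass is dissolved in.
√(4πDt) = √(4π × 0.629 × 18.4) = 12.06 m, so C_max = 0.989/(0.43 × 152 × 12.06) = 0.00125 kg/m³.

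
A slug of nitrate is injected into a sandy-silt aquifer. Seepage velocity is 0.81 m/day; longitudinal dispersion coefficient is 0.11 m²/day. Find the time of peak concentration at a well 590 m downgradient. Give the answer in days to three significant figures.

728 days

For the 1D instantaneous-source solution, setting ∂C/∂t = 0 at fixed x gives v²t² + 2Dt − x² = 0, so t = (√(D² + v²x²) − D)/v².
√(D² + v²x²) = √(0.11² + 0.81² × 590²) = 477.9; v² = 0.6561.
t = (477.9 − 0.11)/0.6561 = 728 days (vs. the pure-advection estimate x/v = 728 d).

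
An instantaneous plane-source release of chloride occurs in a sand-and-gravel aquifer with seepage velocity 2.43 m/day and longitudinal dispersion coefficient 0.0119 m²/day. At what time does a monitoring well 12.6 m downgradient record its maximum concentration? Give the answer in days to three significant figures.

For the 1D instantaneous-source solution, setting ∂C/∂t = 0 at fixed x gives v²t² + 2Dt − x² = 0, so t = (√(D² + v²x²) − D)/v².
√(D² + v²x²) = √(0.0119² + 2.43² × 12.6²) = 30.62; v² = 5.9049.
t = (30.62 − 0.0119)/5.9049 = 5.18 days (vs. the pure-advection estimate x/v = 5.19 d).

5.18 days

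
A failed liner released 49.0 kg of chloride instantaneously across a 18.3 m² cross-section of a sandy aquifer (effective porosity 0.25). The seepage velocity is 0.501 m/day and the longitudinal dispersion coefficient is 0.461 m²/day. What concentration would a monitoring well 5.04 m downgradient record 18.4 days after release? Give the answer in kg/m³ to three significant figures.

0.620 kg/m³

For an instantaneous plane source, C(x,t) = M/(n_e·A·√(4πDt)) · exp(−(x−vt)²/(4Dt)), with n_e·A the pore (flow) area.
Plume center vt = 0.501 × 18.4 = 9.2184 m, so the well at 5.04 m is 4.1784 m upgradient of the peak.
√(4πDt) = 10.32 m, giving peak height M/(n_e·A·√(4πDt)) = 49.0/(0.25 × 18.3 × 10.32) = 1.038 kg/m³.
(x−vt)²/(4Dt) = (-4.1784)²/(4 × 0.461 × 18.4) = 0.5146; exp(−0.5146) = 0.5977.
C = 1.038 × 0.5977 = 0.620 kg/m³.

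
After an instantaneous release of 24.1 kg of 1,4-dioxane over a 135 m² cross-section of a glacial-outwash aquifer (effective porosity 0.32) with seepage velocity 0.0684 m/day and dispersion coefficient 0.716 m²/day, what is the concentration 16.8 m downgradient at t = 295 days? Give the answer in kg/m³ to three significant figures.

0.0107 kg/m³

For an instantaneous plane source, C(x,t) = M/(n_e·A·√(4πDt)) · exp(−(x−vt)²/(4Dt)), with n_e·A the pore (flow) area.
Plume center vt = 0.0684 × 295 = 20.178 m, so the well at 16.8 m is 3.378 m upgradient of the peak.
√(4πDt) = 51.52 m, giving peak height M/(n_e·A·√(4πDt)) = 24.1/(0.32 × 135 × 51.52) = 0.01083 kg/m³.
(x−vt)²/(4Dt) = (-3.378)²/(4 × 0.716 × 295) = 0.01351; exp(−0.01351) = 0.9866.
C = 0.01083 × 0.9866 = 0.0107 kg/m³.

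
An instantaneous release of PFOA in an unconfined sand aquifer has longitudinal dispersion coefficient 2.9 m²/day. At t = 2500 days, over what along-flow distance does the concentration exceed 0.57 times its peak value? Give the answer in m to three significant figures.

The plume is Gaussian with σ = √(2Dt) = √(2 × 2.9 × 2500) = 120.4 m.
C/C_peak = exp(−Δx²/(2σ²)) = 0.57 ⇒ Δx = σ·√(−2 ln 0.57) = 120.4 × 1.060 = 127.6 m.
Width = 2Δx = 255 m.

255 m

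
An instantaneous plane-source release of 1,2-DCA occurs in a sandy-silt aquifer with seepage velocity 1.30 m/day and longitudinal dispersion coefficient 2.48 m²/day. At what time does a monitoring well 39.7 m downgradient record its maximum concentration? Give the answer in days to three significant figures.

For the 1D instantaneous-source solution, setting ∂C/∂t = 0 at fixed x gives v²t² + 2Dt − x² = 0, so t = (√(D² + v²x²) − D)/v².
√(D² + v²x²) = √(2.48² + 1.30² × 39.7²) = 51.67; v² = 1.69.
t = (51.67 − 2.48)/1.69 = 29.1 days (vs. the pure-advection estimate x/v = 30.5 d).

29.1 days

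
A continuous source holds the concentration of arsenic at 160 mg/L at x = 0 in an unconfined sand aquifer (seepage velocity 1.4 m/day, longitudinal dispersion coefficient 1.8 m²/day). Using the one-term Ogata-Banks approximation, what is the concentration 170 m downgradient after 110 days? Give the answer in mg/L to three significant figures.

For a continuous step input, C/C₀ ≈ ½·erfc((x−vt)/(2√(Dt))).
vt = 1.4 × 110 = 154 m and 2√(Dt) = 2√(1.8 × 110) = 28.14 m.
Argument (x−vt)/(2√(Dt)) = (170 − 154)/28.14 = 0.5686; ½·erfc(0.5686) = 0.2107.
C = 160 × 0.2107 = 33.7 mg/L.

33.7 mg/L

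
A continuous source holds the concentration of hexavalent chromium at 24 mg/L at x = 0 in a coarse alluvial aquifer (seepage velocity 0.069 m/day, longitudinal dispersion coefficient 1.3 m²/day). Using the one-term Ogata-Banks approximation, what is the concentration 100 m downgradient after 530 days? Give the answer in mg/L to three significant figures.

For a continuous step input, C/C₀ ≈ ½·erfc((x−vt)/(2√(Dt))).
vt = 0.069 × 530 = 36.57 m and 2√(Dt) = 2√(1.3 × 530) = 52.50 m.
Argument (x−vt)/(2√(Dt)) = (100 − 36.57)/52.50 = 1.208; ½·erfc(1.208) = 0.04378.
C = 24 × 0.04378 = 1.05 mg/L.

1.05 mg/L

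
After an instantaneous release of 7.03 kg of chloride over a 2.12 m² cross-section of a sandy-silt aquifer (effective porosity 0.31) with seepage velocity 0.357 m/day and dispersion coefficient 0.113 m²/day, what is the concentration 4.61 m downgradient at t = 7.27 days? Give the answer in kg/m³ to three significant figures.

For an instantaneous plane source, C(x,t) = M/(n_e·A·√(4πDt)) · exp(−(x−vt)²/(4Dt)), with n_e·A the pore (flow) area.
Plume center vt = 0.357 × 7.27 = 2.59539 m, so the well at 4.61 m is 2.01461 m downgradient of the peak.
√(4πDt) = 3.213 m, giving peak height M/(n_e·A·√(4πDt)) = 7.03/(0.31 × 2.12 × 3.213) = 3.329 kg/m³.
(x−vt)²/(4Dt) = (2.01461)²/(4 × 0.113 × 7.27) = 1.235; exp(−1.235) = 0.2908.
C = 3.329 × 0.2908 = 0.968 kg/m³.

0.968 kg/m³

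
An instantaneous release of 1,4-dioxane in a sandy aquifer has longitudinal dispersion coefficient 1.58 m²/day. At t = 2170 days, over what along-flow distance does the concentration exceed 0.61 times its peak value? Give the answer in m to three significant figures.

165 m

The plume is Gaussian with σ = √(2Dt) = √(2 × 1.58 × 2170) = 82.81 m.
C/C_peak = exp(−Δx²/(2σ²)) = 0.61 ⇒ Δx = σ·√(−2 ln 0.61) = 82.81 × 0.9943 = 82.34 m.
Width = 2Δx = 165 m.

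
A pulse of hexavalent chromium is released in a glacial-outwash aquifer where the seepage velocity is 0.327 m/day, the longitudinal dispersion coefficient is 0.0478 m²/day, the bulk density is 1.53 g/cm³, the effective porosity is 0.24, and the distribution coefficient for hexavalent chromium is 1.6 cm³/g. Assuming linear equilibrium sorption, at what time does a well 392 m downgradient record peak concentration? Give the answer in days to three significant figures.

Retardation factor R = 1 + ρ_b·K_d/n = 1 + 1.53 × 1.6/0.24 = 11.20.
Sorption retards both mechanisms: v_R = v/R = 0.02920 m/day, D_R = D/R = 0.004268 m²/day.
Peak time from v_R²t² + 2D_R t − x² = 0: t = (√(D_R² + v_R²x²) − D_R)/v_R².
√(D_R² + v_R²x²) = √(0.004268² + 0.02920² × 392²) = 11.45; v_R² = 0.0008526.
t = (11.45 − 0.004268)/0.0008526 = 13400 days.

13400 days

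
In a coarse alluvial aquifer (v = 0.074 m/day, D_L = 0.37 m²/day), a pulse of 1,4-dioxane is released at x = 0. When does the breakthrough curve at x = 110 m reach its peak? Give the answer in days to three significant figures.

1420 days

For the 1D instantaneous-source solution, setting ∂C/∂t = 0 at fixed x gives v²t² + 2Dt − x² = 0, so t = (√(D² + v²x²) − D)/v².
√(D² + v²x²) = √(0.37² + 0.074² × 110²) = 8.148; v² = 0.005476.
t = (8.148 − 0.37)/0.005476 = 1420 days (vs. the pure-advection estimate x/v = 1490 d).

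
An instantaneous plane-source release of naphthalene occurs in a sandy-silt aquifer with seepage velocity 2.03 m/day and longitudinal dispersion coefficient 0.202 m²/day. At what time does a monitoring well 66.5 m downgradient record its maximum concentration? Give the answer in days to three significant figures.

32.7 days

For the 1D instantaneous-source solution, setting ∂C/∂t = 0 at fixed x gives v²t² + 2Dt − x² = 0, so t = (√(D² + v²x²) − D)/v².
√(D² + v²x²) = √(0.202² + 2.03² × 66.5²) = 135.0; v² = 4.1209.
t = (135.0 − 0.202)/4.1209 = 32.7 days (vs. the pure-advection estimate x/v = 32.8 d).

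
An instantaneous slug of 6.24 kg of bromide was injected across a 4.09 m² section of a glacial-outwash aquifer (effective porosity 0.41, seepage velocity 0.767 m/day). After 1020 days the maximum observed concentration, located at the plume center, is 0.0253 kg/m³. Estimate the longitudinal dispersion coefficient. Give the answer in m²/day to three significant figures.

1.69 m²/day

At the plume center C_max = M/(n_e·A·√(4πDt)), so D = M²/(4πt·(n_e·A·C_max)²).
n_e·A·C_max = 0.41 × 4.09 × 0.0253 = 0.04243 kg/m.
D = 6.24²/(4π × 1020 × 0.04243²) = 1.69 m²/day.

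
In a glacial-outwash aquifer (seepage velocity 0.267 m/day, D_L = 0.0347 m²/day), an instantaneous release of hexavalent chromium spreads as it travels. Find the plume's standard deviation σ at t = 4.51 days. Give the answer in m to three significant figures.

0.559 m

Dispersive spreading gives a Gaussian with σ² = 2Dt; advection only shifts the center.
σ = √(2 × 0.0347 × 4.51) = 0.559 m.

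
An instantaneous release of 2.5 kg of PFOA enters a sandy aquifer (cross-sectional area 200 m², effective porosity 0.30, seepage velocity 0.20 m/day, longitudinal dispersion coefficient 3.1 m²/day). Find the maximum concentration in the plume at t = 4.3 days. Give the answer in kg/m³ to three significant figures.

0.00322 kg/m³

The peak of an instantaneous 1D plume sits at x = vt; there the Gaussian factor is 1 and C_max = M/(n_e·A·√(4πDt)), where n_e·A is the pore area the mass is dissolved in.
√(4πDt) = √(4π × 3.1 × 4.3) = 12.94 m, so C_max = 2.5/(0.30 × 200 × 12.94) = 0.00322 kg/m³.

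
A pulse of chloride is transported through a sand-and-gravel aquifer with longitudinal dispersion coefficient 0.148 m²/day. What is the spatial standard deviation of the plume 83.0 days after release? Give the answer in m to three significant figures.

4.96 m

Dispersive spreading gives a Gaussian with σ² = 2Dt; advection only shifts the center.
σ = √(2 × 0.148 × 83.0) = 4.96 m.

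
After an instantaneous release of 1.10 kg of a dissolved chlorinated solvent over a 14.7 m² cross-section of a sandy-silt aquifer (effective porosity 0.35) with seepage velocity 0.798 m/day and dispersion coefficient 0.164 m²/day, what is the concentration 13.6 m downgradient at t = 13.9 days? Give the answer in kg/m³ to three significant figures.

For an instantaneous plane source, C(x,t) = M/(n_e·A·√(4πDt)) · exp(−(x−vt)²/(4Dt)), with n_e·A the pore (flow) area.
Plume center vt = 0.798 × 13.9 = 11.0922 m, so the well at 13.6 m is 2.5078 m downgradient of the peak.
√(4πDt) = 5.352 m, giving peak height M/(n_e·A·√(4πDt)) = 1.10/(0.35 × 14.7 × 5.352) = 0.03995 kg/m³.
(x−vt)²/(4Dt) = (2.5078)²/(4 × 0.164 × 13.9) = 0.6897; exp(−0.6897) = 0.5017.
C = 0.03995 × 0.5017 = 0.0200 kg/m³.

0.0200 kg/m³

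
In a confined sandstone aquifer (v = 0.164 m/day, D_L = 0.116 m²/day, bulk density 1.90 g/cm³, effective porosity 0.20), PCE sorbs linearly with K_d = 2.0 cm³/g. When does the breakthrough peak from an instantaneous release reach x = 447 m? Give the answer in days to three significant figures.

Retardation factor R = 1 + ρ_b·K_d/n = 1 + 1.90 × 2.0/0.20 = 20.00.
Sorption retards both mechanisms: v_R = v/R = 0.008200 m/day, D_R = D/R = 0.005800 m²/day.
Peak time from v_R²t² + 2D_R t − x² = 0: t = (√(D_R² + v_R²x²) − D_R)/v_R².
√(D_R² + v_R²x²) = √(0.005800² + 0.008200² × 447²) = 3.665; v_R² = 6.724e-05.
t = (3.665 − 0.005800)/6.724e-05 = 54400 days.

54400 days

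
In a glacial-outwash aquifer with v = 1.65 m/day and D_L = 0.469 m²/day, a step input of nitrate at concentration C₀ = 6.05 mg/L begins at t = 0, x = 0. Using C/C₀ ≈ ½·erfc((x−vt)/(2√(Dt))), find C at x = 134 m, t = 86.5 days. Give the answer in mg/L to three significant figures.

For a continuous step input, C/C₀ ≈ ½·erfc((x−vt)/(2√(Dt))).
vt = 1.65 × 86.5 = 142.725 m and 2√(Dt) = 2√(0.469 × 86.5) = 12.74 m.
Argument (x−vt)/(2√(Dt)) = (134 − 142.725)/12.74 = -0.6849; ½·erfc(-0.6849) = 0.8336.
C = 6.05 × 0.8336 = 5.04 mg/L.

5.04 mg/L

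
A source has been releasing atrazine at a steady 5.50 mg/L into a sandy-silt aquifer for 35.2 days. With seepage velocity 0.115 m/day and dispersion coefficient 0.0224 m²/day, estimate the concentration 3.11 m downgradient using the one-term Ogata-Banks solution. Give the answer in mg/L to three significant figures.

4.25 mg/L

For a continuous step input, C/C₀ ≈ ½·erfc((x−vt)/(2√(Dt))).
vt = 0.115 × 35.2 = 4.048 m and 2√(Dt) = 2√(0.0224 × 35.2) = 1.776 m.
Argument (x−vt)/(2√(Dt)) = (3.11 − 4.048)/1.776 = -0.5282; ½·erfc(-0.5282) = 0.7725.
C = 5.50 × 0.7725 = 4.25 mg/L.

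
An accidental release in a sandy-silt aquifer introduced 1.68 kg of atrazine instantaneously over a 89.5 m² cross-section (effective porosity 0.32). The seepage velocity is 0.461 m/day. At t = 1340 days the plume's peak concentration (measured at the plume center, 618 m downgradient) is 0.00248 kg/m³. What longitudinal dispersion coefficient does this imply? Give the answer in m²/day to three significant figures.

0.0332 m²/day

At the plume center C_max = M/(n_e·A·√(4πDt)), so D = M²/(4πt·(n_e·A·C_max)²).
n_e·A·C_max = 0.32 × 89.5 × 0.00248 = 0.07103 kg/m.
D = 1.68²/(4π × 1340 × 0.07103²) = 0.0332 m²/day.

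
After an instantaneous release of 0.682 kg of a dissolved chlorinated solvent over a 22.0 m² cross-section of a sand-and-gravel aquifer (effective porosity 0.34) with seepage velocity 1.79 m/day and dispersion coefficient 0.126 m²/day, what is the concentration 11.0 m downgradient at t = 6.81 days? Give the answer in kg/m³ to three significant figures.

For an instantaneous plane source, C(x,t) = M/(n_e·A·√(4πDt)) · exp(−(x−vt)²/(4Dt)), with n_e·A the pore (flow) area.
Plume center vt = 1.79 × 6.81 = 12.1899 m, so the well at 11.0 m is 1.1899 m upgradient of the peak.
√(4πDt) = 3.284 m, giving peak height M/(n_e·A·√(4πDt)) = 0.682/(0.34 × 22.0 × 3.284) = 0.02776 kg/m³.
(x−vt)²/(4Dt) = (-1.1899)²/(4 × 0.126 × 6.81) = 0.4125; exp(−0.4125) = 0.6620.
C = 0.02776 × 0.6620 = 0.0184 kg/m³.

0.0184 kg/m³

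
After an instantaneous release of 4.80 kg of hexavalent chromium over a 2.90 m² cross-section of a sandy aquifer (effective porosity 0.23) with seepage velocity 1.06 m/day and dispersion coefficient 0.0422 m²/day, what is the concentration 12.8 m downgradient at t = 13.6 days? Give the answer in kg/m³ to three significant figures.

0.859 kg/m³

For an instantaneous plane source, C(x,t) = M/(n_e·A·√(4πDt)) · exp(−(x−vt)²/(4Dt)), with n_e·A the pore (flow) area.
Plume center vt = 1.06 × 13.6 = 14.416 m, so the well at 12.8 m is 1.616 m upgradient of the peak.
√(4πDt) = 2.686 m, giving peak height M/(n_e·A·√(4πDt)) = 4.80/(0.23 × 2.90 × 2.686) = 2.679 kg/m³.
(x−vt)²/(4Dt) = (-1.616)²/(4 × 0.0422 × 13.6) = 1.138; exp(−1.138) = 0.3205.
C = 2.679 × 0.3205 = 0.859 kg/m³.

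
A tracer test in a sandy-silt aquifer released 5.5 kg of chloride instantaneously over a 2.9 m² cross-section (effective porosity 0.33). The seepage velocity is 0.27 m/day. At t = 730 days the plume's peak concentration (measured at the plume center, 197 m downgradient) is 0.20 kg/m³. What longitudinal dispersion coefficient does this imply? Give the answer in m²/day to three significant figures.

At the plume center C_max = M/(n_e·A·√(4πDt)), so D = M²/(4πt·(n_e·A·C_max)²).
n_e·A·C_max = 0.33 × 2.9 × 0.20 = 0.1914 kg/m.
D = 5.5²/(4π × 730 × 0.1914²) = 0.0900 m²/day.

0.0900 m²/day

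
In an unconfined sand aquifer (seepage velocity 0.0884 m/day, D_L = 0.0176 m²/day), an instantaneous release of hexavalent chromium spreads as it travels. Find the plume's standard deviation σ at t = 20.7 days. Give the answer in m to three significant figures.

Dispersive spreading gives a Gaussian with σ² = 2Dt; advection only shifts the center.
σ = √(2 × 0.0176 × 20.7) = 0.854 m.

0.854 m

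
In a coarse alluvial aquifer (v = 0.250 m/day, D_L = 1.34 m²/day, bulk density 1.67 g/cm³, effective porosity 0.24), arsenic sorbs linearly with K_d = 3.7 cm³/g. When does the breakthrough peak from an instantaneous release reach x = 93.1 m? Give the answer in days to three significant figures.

9400 days

Retardation factor R = 1 + ρ_b·K_d/n = 1 + 1.67 × 3.7/0.24 = 26.75.
Sorption retards both mechanisms: v_R = v/R = 0.009346 m/day, D_R = D/R = 0.05009 m²/day.
Peak time from v_R²t² + 2D_R t − x² = 0: t = (√(D_R² + v_R²x²) − D_R)/v_R².
√(D_R² + v_R²x²) = √(0.05009² + 0.009346² × 93.1²) = 0.8716; v_R² = 8.735e-05.
t = (0.8716 − 0.05009)/8.735e-05 = 9400 days.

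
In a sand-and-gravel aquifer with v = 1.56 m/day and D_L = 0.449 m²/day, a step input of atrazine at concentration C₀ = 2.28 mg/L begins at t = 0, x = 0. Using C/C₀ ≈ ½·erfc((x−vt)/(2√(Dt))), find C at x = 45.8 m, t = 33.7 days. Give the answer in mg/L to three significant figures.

For a continuous step input, C/C₀ ≈ ½·erfc((x−vt)/(2√(Dt))).
vt = 1.56 × 33.7 = 52.572 m and 2√(Dt) = 2√(0.449 × 33.7) = 7.780 m.
Argument (x−vt)/(2√(Dt)) = (45.8 − 52.572)/7.780 = -0.8704; ½·erfc(-0.8704) = 0.8908.
C = 2.28 × 0.8908 = 2.03 mg/L.

2.03 mg/L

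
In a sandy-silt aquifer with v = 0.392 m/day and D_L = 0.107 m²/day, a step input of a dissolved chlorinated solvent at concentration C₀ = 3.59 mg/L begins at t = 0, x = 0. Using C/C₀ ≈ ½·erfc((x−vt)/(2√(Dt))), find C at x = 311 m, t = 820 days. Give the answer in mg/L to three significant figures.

2.82 mg/L

For a continuous step input, C/C₀ ≈ ½·erfc((x−vt)/(2√(Dt))).
vt = 0.392 × 820 = 321.44 m and 2√(Dt) = 2√(0.107 × 820) = 18.73 m.
Argument (x−vt)/(2√(Dt)) = (311 − 321.44)/18.73 = -0.5574; ½·erfc(-0.5574) = 0.7847.
C = 3.59 × 0.7847 = 2.82 mg/L.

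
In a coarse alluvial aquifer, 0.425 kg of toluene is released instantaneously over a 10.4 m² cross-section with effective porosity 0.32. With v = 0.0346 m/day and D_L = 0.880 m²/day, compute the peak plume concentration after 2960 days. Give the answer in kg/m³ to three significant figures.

0.000706 kg/m³

The peak of an instantaneous 1D plume sits at x = vt; there the Gaussian factor is 1 and C_max = M/(n_e·A·√(4πDt)), where n_e·A is the pore area the mass is dissolved in.
√(4πDt) = √(4π × 0.880 × 2960) = 180.9 m, so C_max = 0.425/(0.32 × 10.4 × 180.9) = 0.000706 kg/m³.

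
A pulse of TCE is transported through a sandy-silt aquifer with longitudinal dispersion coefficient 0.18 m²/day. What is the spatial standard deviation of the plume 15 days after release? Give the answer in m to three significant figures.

2.32 m

Dispersive spreading gives a Gaussian with σ² = 2Dt; advection only shifts the center.
σ = √(2 × 0.18 × 15) = 2.32 m.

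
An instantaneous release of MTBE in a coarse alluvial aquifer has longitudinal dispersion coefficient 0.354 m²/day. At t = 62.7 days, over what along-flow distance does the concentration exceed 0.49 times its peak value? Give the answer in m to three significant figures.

The plume is Gaussian with σ = √(2Dt) = √(2 × 0.354 × 62.7) = 6.663 m.
C/C_peak = exp(−Δx²/(2σ²)) = 0.49 ⇒ Δx = σ·√(−2 ln 0.49) = 6.663 × 1.194 = 7.956 m.
Width = 2Δx = 15.9 m.

15.9 m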